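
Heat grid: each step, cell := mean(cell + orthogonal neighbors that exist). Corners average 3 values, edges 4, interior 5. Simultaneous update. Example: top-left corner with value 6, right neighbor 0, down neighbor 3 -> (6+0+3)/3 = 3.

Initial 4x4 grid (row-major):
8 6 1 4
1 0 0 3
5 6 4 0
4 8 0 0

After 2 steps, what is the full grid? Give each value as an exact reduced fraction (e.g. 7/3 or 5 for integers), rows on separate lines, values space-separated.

After step 1:
  5 15/4 11/4 8/3
  7/2 13/5 8/5 7/4
  4 23/5 2 7/4
  17/3 9/2 3 0
After step 2:
  49/12 141/40 323/120 43/18
  151/40 321/100 107/50 233/120
  533/120 177/50 259/100 11/8
  85/18 533/120 19/8 19/12

Answer: 49/12 141/40 323/120 43/18
151/40 321/100 107/50 233/120
533/120 177/50 259/100 11/8
85/18 533/120 19/8 19/12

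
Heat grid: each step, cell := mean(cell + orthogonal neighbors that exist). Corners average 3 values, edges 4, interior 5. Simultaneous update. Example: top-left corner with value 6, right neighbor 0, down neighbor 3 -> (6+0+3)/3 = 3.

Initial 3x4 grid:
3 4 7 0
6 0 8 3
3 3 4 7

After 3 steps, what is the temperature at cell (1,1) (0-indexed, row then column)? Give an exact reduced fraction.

Answer: 24383/6000

Derivation:
Step 1: cell (1,1) = 21/5
Step 2: cell (1,1) = 88/25
Step 3: cell (1,1) = 24383/6000
Full grid after step 3:
  8417/2160 27581/7200 30701/7200 8939/2160
  12763/3600 24383/6000 8271/2000 10787/2400
  37/10 4501/1200 2011/450 4817/1080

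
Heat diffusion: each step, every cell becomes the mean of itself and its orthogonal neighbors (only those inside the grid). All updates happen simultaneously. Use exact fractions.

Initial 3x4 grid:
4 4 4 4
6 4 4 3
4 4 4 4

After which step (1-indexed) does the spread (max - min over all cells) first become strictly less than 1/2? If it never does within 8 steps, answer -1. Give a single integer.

Answer: 5

Derivation:
Step 1: max=14/3, min=11/3, spread=1
Step 2: max=547/120, min=893/240, spread=67/80
Step 3: max=4757/1080, min=8203/2160, spread=437/720
Step 4: max=1881643/432000, min=3314021/864000, spread=29951/57600
Step 5: max=16676813/3888000, min=30252211/7776000, spread=206761/518400
  -> spread < 1/2 first at step 5
Step 6: max=6629282323/1555200000, min=12176257421/3110400000, spread=14430763/41472000
Step 7: max=394542752657/93312000000, min=736640214439/186624000000, spread=139854109/497664000
Step 8: max=23550774917563/5598720000000, min=44433596000501/11197440000000, spread=7114543559/29859840000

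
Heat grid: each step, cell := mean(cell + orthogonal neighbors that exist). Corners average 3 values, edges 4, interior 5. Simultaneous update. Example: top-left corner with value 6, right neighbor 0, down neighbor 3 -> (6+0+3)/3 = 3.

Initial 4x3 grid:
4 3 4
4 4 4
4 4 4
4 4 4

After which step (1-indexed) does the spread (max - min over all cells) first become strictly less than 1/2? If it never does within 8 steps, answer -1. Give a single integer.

Step 1: max=4, min=11/3, spread=1/3
  -> spread < 1/2 first at step 1
Step 2: max=4, min=893/240, spread=67/240
Step 3: max=4, min=8203/2160, spread=437/2160
Step 4: max=3991/1000, min=3298469/864000, spread=29951/172800
Step 5: max=13421/3375, min=29888179/7776000, spread=206761/1555200
Step 6: max=21434329/5400000, min=11985404429/3110400000, spread=14430763/124416000
Step 7: max=1710347273/432000000, min=721388258311/186624000000, spread=139854109/1492992000
Step 8: max=153668771023/38880000000, min=43367288109749/11197440000000, spread=7114543559/89579520000

Answer: 1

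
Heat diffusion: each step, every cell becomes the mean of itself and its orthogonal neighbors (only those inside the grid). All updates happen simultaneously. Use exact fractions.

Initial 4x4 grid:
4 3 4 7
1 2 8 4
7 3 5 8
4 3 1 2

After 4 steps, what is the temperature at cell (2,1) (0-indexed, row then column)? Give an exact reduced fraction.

Step 1: cell (2,1) = 4
Step 2: cell (2,1) = 189/50
Step 3: cell (2,1) = 185/48
Step 4: cell (2,1) = 700291/180000
Full grid after step 4:
  5797/1620 857599/216000 330277/72000 2441/480
  786529/216000 4432/1125 54907/12000 176621/36000
  160421/43200 700291/180000 94853/22500 98671/21600
  239689/64800 3241/864 85489/21600 16771/4050

Answer: 700291/180000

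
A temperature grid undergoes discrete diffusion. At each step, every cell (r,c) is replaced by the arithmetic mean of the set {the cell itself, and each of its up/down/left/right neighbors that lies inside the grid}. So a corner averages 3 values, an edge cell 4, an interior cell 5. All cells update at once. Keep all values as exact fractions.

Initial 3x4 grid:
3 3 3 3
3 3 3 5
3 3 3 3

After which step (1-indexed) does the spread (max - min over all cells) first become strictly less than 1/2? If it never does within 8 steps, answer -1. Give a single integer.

Answer: 3

Derivation:
Step 1: max=11/3, min=3, spread=2/3
Step 2: max=427/120, min=3, spread=67/120
Step 3: max=3677/1080, min=3, spread=437/1080
  -> spread < 1/2 first at step 3
Step 4: max=1453531/432000, min=1509/500, spread=29951/86400
Step 5: max=12879821/3888000, min=10283/3375, spread=206761/777600
Step 6: max=5121795571/1555200000, min=8265671/2700000, spread=14430763/62208000
Step 7: max=305043741689/93312000000, min=665652727/216000000, spread=139854109/746496000
Step 8: max=18218631890251/5598720000000, min=60171228977/19440000000, spread=7114543559/44789760000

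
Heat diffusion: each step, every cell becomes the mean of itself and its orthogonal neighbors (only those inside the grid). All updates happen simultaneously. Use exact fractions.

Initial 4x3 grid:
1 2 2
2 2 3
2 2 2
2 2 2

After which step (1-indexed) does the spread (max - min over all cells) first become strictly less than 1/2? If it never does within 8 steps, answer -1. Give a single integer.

Answer: 3

Derivation:
Step 1: max=7/3, min=5/3, spread=2/3
Step 2: max=271/120, min=31/18, spread=193/360
Step 3: max=2567/1200, min=2021/1080, spread=2893/10800
  -> spread < 1/2 first at step 3
Step 4: max=113741/54000, min=246779/129600, spread=130997/648000
Step 5: max=4497031/2160000, min=15159511/7776000, spread=5149003/38880000
Step 6: max=40116461/19440000, min=917551889/466560000, spread=1809727/18662400
Step 7: max=3992234809/1944000000, min=55534646251/27993600000, spread=9767674993/139968000000
Step 8: max=35822352929/17496000000, min=3347153055809/1679616000000, spread=734342603/13436928000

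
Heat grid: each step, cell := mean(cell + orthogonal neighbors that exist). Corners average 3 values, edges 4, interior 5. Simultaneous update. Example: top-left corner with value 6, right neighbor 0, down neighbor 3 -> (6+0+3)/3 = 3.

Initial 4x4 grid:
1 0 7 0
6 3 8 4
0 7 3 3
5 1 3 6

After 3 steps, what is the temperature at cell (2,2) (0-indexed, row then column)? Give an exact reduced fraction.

Step 1: cell (2,2) = 24/5
Step 2: cell (2,2) = 397/100
Step 3: cell (2,2) = 518/125
Full grid after step 3:
  3409/1080 748/225 863/225 1673/432
  11323/3600 11467/3000 23827/6000 29491/7200
  4249/1200 7073/2000 518/125 9577/2400
  757/240 2941/800 2949/800 119/30

Answer: 518/125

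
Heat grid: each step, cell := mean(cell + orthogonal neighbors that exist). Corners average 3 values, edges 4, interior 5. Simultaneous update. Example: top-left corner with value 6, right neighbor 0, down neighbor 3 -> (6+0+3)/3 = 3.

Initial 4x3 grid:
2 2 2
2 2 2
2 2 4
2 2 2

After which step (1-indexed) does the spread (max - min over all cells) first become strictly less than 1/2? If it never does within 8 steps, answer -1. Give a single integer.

Step 1: max=8/3, min=2, spread=2/3
Step 2: max=151/60, min=2, spread=31/60
Step 3: max=1291/540, min=2, spread=211/540
  -> spread < 1/2 first at step 3
Step 4: max=124897/54000, min=1847/900, spread=14077/54000
Step 5: max=1112407/486000, min=111683/54000, spread=5363/24300
Step 6: max=32900809/14580000, min=62869/30000, spread=93859/583200
Step 7: max=1959874481/874800000, min=102536467/48600000, spread=4568723/34992000
Step 8: max=116756435629/52488000000, min=3097618889/1458000000, spread=8387449/83980800

Answer: 3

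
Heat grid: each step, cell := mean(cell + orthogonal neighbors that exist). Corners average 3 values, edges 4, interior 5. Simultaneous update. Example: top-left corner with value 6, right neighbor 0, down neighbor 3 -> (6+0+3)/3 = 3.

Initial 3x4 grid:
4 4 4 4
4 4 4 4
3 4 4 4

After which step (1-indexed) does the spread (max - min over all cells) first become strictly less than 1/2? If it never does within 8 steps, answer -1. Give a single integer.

Step 1: max=4, min=11/3, spread=1/3
  -> spread < 1/2 first at step 1
Step 2: max=4, min=67/18, spread=5/18
Step 3: max=4, min=823/216, spread=41/216
Step 4: max=4, min=99463/25920, spread=4217/25920
Step 5: max=28721/7200, min=6011651/1555200, spread=38417/311040
Step 6: max=573403/144000, min=362047789/93312000, spread=1903471/18662400
Step 7: max=17164241/4320000, min=21793890911/5598720000, spread=18038617/223948800
Step 8: max=1542273241/388800000, min=1310424617149/335923200000, spread=883978523/13436928000

Answer: 1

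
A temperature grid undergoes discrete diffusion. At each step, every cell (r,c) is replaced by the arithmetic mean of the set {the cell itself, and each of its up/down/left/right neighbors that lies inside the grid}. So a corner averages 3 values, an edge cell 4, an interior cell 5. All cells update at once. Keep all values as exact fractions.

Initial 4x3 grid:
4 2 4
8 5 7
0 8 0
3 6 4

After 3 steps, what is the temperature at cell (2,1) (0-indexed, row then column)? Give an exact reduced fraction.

Step 1: cell (2,1) = 19/5
Step 2: cell (2,1) = 491/100
Step 3: cell (2,1) = 6311/1500
Full grid after step 3:
  1991/432 6919/1600 971/216
  1963/450 4729/1000 30833/7200
  1811/400 6311/1500 32573/7200
  2911/720 63121/14400 2207/540

Answer: 6311/1500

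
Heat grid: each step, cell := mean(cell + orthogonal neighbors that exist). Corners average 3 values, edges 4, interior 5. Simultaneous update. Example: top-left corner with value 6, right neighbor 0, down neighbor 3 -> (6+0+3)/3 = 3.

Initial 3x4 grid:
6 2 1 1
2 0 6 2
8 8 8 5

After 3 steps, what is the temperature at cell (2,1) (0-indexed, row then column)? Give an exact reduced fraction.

Step 1: cell (2,1) = 6
Step 2: cell (2,1) = 447/80
Step 3: cell (2,1) = 2407/480
Full grid after step 3:
  7451/2160 4441/1440 4207/1440 5849/2160
  299/72 493/120 563/150 5323/1440
  3637/720 2407/480 2389/480 3283/720

Answer: 2407/480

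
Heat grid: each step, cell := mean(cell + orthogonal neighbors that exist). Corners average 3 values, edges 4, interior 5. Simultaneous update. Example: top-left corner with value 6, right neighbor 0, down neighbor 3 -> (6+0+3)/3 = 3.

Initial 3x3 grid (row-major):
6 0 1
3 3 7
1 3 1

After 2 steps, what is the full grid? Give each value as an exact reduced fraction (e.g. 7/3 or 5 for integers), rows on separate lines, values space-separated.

Answer: 35/12 341/120 49/18
707/240 279/100 47/15
91/36 14/5 26/9

Derivation:
After step 1:
  3 5/2 8/3
  13/4 16/5 3
  7/3 2 11/3
After step 2:
  35/12 341/120 49/18
  707/240 279/100 47/15
  91/36 14/5 26/9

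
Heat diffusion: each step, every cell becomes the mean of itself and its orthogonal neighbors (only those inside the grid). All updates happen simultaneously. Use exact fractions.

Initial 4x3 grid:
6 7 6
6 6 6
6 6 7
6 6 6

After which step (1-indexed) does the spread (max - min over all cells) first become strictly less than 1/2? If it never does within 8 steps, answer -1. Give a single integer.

Answer: 1

Derivation:
Step 1: max=19/3, min=6, spread=1/3
  -> spread < 1/2 first at step 1
Step 2: max=1507/240, min=6, spread=67/240
Step 3: max=13547/2160, min=1091/180, spread=91/432
Step 4: max=809923/129600, min=32857/5400, spread=4271/25920
Step 5: max=48484997/7776000, min=73289/12000, spread=39749/311040
Step 6: max=2903258023/466560000, min=14876419/2430000, spread=1879423/18662400
Step 7: max=173919511157/27993600000, min=3577079959/583200000, spread=3551477/44789760
Step 8: max=10422051076063/1679616000000, min=17910151213/2916000000, spread=846431819/13436928000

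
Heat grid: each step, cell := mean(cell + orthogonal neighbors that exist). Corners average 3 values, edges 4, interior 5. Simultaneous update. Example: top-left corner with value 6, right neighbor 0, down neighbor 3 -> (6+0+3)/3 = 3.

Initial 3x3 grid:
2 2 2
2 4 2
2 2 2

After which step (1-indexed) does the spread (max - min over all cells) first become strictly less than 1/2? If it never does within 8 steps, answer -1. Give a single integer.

Step 1: max=5/2, min=2, spread=1/2
Step 2: max=62/25, min=89/40, spread=51/200
  -> spread < 1/2 first at step 2
Step 3: max=5623/2400, min=407/180, spread=589/7200
Step 4: max=34943/15000, min=329081/144000, spread=31859/720000
Step 5: max=19971607/8640000, min=2064721/900000, spread=751427/43200000
Step 6: max=124634687/54000000, min=1191863129/518400000, spread=23149331/2592000000
Step 7: max=71690654263/31104000000, min=7454931889/3240000000, spread=616540643/155520000000
Step 8: max=447912453983/194400000000, min=4296412008761/1866240000000, spread=17737747379/9331200000000

Answer: 2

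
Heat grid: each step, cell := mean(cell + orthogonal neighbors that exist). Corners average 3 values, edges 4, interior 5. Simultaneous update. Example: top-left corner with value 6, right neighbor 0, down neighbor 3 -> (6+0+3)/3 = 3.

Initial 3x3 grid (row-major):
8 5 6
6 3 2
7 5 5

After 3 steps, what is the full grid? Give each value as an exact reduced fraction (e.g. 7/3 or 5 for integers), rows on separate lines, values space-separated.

After step 1:
  19/3 11/2 13/3
  6 21/5 4
  6 5 4
After step 2:
  107/18 611/120 83/18
  169/30 247/50 62/15
  17/3 24/5 13/3
After step 3:
  6001/1080 37057/7200 4981/1080
  9983/1800 14759/3000 2027/450
  161/30 987/200 199/45

Answer: 6001/1080 37057/7200 4981/1080
9983/1800 14759/3000 2027/450
161/30 987/200 199/45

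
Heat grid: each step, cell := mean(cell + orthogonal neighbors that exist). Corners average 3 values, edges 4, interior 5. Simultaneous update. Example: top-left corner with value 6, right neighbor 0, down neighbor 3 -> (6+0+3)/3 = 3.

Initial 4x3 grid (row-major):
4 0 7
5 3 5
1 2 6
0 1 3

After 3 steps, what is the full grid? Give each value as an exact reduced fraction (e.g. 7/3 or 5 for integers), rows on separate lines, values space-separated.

After step 1:
  3 7/2 4
  13/4 3 21/4
  2 13/5 4
  2/3 3/2 10/3
After step 2:
  13/4 27/8 17/4
  45/16 88/25 65/16
  511/240 131/50 911/240
  25/18 81/40 53/18
After step 3:
  151/48 2879/800 187/48
  7027/2400 1639/500 9377/2400
  16111/7200 1409/500 24161/7200
  3991/2160 5387/2400 6311/2160

Answer: 151/48 2879/800 187/48
7027/2400 1639/500 9377/2400
16111/7200 1409/500 24161/7200
3991/2160 5387/2400 6311/2160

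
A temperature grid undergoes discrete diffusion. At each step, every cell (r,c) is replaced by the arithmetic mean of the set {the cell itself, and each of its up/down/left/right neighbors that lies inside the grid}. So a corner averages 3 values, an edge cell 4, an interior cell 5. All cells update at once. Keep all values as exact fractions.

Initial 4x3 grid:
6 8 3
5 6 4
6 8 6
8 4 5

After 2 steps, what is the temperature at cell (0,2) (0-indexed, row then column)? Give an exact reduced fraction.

Answer: 31/6

Derivation:
Step 1: cell (0,2) = 5
Step 2: cell (0,2) = 31/6
Full grid after step 2:
  107/18 1397/240 31/6
  751/120 569/100 217/40
  49/8 619/100 43/8
  19/3 93/16 17/3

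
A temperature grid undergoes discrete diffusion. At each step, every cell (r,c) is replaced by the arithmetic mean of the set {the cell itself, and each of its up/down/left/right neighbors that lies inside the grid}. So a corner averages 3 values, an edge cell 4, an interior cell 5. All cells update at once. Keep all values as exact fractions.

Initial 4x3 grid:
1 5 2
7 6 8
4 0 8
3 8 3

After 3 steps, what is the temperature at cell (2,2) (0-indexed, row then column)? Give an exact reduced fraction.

Answer: 36179/7200

Derivation:
Step 1: cell (2,2) = 19/4
Step 2: cell (2,2) = 1337/240
Step 3: cell (2,2) = 36179/7200
Full grid after step 3:
  4681/1080 32999/7200 3499/720
  4033/900 28127/6000 12313/2400
  5209/1200 29327/6000 36179/7200
  1627/360 32939/7200 11117/2160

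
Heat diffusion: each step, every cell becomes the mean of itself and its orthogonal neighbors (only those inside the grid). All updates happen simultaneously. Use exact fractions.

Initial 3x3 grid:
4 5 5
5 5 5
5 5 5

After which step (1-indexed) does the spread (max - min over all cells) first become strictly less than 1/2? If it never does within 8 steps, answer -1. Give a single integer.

Step 1: max=5, min=14/3, spread=1/3
  -> spread < 1/2 first at step 1
Step 2: max=5, min=85/18, spread=5/18
Step 3: max=5, min=1039/216, spread=41/216
Step 4: max=1789/360, min=62669/12960, spread=347/2592
Step 5: max=17843/3600, min=3781063/777600, spread=2921/31104
Step 6: max=2134517/432000, min=227451461/46656000, spread=24611/373248
Step 7: max=47943259/9720000, min=13678077967/2799360000, spread=207329/4478976
Step 8: max=2553198401/518400000, min=821778047549/167961600000, spread=1746635/53747712

Answer: 1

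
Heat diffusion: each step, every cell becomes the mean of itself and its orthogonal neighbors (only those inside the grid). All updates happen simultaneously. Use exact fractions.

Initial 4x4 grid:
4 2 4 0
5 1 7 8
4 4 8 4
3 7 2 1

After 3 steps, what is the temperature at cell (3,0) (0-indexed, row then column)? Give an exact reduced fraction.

Answer: 583/135

Derivation:
Step 1: cell (3,0) = 14/3
Step 2: cell (3,0) = 38/9
Step 3: cell (3,0) = 583/135
Full grid after step 3:
  3749/1080 3299/900 1181/300 64/15
  13841/3600 11999/3000 112/25 2657/600
  14873/3600 1663/375 13273/3000 8231/1800
  583/135 15293/3600 15757/3600 887/216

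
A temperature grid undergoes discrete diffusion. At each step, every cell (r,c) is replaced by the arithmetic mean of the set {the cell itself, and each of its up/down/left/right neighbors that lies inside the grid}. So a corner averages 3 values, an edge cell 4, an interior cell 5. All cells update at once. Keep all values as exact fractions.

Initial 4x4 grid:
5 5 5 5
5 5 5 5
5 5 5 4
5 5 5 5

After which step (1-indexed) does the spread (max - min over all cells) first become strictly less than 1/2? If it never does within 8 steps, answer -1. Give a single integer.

Answer: 1

Derivation:
Step 1: max=5, min=14/3, spread=1/3
  -> spread < 1/2 first at step 1
Step 2: max=5, min=569/120, spread=31/120
Step 3: max=5, min=5189/1080, spread=211/1080
Step 4: max=5, min=523157/108000, spread=16843/108000
Step 5: max=44921/9000, min=4721357/972000, spread=130111/972000
Step 6: max=2692841/540000, min=142157633/29160000, spread=3255781/29160000
Step 7: max=2688893/540000, min=4273646309/874800000, spread=82360351/874800000
Step 8: max=483493559/97200000, min=128468683109/26244000000, spread=2074577821/26244000000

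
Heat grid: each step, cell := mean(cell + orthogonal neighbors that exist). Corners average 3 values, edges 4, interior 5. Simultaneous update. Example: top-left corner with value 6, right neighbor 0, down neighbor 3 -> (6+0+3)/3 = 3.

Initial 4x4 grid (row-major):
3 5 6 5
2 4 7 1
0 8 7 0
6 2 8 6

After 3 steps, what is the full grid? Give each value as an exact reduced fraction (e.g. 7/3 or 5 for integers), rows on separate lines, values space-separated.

After step 1:
  10/3 9/2 23/4 4
  9/4 26/5 5 13/4
  4 21/5 6 7/2
  8/3 6 23/4 14/3
After step 2:
  121/36 1127/240 77/16 13/3
  887/240 423/100 126/25 63/16
  787/240 127/25 489/100 209/48
  38/9 1117/240 269/48 167/36
After step 3:
  4231/1080 30779/7200 11329/2400 157/36
  26219/7200 2729/600 2291/500 3533/800
  29299/7200 332/75 14981/3000 32077/7200
  547/135 35209/7200 35617/7200 1051/216

Answer: 4231/1080 30779/7200 11329/2400 157/36
26219/7200 2729/600 2291/500 3533/800
29299/7200 332/75 14981/3000 32077/7200
547/135 35209/7200 35617/7200 1051/216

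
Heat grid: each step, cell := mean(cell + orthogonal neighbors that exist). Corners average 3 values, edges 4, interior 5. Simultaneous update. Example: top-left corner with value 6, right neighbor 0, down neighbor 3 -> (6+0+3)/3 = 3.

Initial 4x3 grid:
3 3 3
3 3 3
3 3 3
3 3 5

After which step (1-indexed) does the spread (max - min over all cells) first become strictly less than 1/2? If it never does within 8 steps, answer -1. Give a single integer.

Step 1: max=11/3, min=3, spread=2/3
Step 2: max=32/9, min=3, spread=5/9
Step 3: max=365/108, min=3, spread=41/108
  -> spread < 1/2 first at step 3
Step 4: max=43097/12960, min=3, spread=4217/12960
Step 5: max=2541949/777600, min=10879/3600, spread=38417/155520
Step 6: max=151168211/46656000, min=218597/72000, spread=1903471/9331200
Step 7: max=8999069089/2799360000, min=6595759/2160000, spread=18038617/111974400
Step 8: max=537152982851/167961600000, min=596126759/194400000, spread=883978523/6718464000

Answer: 3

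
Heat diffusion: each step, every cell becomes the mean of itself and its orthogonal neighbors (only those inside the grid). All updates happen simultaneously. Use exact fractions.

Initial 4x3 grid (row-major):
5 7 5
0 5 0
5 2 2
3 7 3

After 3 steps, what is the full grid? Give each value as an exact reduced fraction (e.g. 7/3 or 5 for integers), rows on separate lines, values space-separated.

Answer: 2821/720 1981/480 2671/720
1847/480 683/200 1697/480
111/32 291/80 295/96
79/20 3397/960 1277/360

Derivation:
After step 1:
  4 11/2 4
  15/4 14/5 3
  5/2 21/5 7/4
  5 15/4 4
After step 2:
  53/12 163/40 25/6
  261/80 77/20 231/80
  309/80 3 259/80
  15/4 339/80 19/6
After step 3:
  2821/720 1981/480 2671/720
  1847/480 683/200 1697/480
  111/32 291/80 295/96
  79/20 3397/960 1277/360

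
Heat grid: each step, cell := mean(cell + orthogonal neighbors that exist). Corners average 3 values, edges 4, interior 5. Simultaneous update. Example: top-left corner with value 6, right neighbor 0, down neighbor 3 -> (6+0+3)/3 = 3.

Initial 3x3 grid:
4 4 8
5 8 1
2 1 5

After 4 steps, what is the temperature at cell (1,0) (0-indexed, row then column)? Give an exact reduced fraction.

Answer: 399013/96000

Derivation:
Step 1: cell (1,0) = 19/4
Step 2: cell (1,0) = 311/80
Step 3: cell (1,0) = 21037/4800
Step 4: cell (1,0) = 399013/96000
Full grid after step 4:
  597301/129600 981373/216000 303863/64800
  399013/96000 1574129/360000 1830371/432000
  516401/129600 69229/18000 262613/64800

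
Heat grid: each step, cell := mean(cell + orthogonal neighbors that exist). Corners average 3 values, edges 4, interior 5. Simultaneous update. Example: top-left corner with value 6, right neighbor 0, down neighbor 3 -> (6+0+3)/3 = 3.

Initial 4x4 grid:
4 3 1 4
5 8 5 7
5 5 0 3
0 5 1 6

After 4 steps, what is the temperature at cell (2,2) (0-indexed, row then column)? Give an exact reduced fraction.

Step 1: cell (2,2) = 14/5
Step 2: cell (2,2) = 93/25
Step 3: cell (2,2) = 10963/3000
Step 4: cell (2,2) = 340693/90000
Full grid after step 4:
  635/144 101777/24000 98657/24000 3611/900
  309491/72000 127087/30000 1502/375 286661/72000
  873977/216000 173489/45000 340693/90000 799919/216000
  59609/16200 778547/216000 744899/216000 113923/32400

Answer: 340693/90000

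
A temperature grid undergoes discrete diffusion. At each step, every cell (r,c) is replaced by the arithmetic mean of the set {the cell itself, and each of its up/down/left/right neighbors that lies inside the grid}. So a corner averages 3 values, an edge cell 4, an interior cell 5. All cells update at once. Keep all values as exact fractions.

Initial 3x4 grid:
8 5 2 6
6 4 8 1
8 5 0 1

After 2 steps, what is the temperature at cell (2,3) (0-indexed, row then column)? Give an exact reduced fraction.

Step 1: cell (2,3) = 2/3
Step 2: cell (2,3) = 49/18
Full grid after step 2:
  211/36 329/60 4 49/12
  743/120 241/50 427/100 8/3
  205/36 1181/240 137/48 49/18

Answer: 49/18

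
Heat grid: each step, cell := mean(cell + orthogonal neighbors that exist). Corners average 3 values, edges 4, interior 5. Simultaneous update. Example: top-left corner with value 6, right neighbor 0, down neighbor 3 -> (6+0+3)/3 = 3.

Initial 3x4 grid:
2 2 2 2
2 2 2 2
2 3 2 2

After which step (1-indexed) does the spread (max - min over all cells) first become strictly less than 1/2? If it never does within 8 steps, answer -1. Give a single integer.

Answer: 1

Derivation:
Step 1: max=7/3, min=2, spread=1/3
  -> spread < 1/2 first at step 1
Step 2: max=271/120, min=2, spread=31/120
Step 3: max=2371/1080, min=2, spread=211/1080
Step 4: max=232897/108000, min=3647/1800, spread=14077/108000
Step 5: max=2084407/972000, min=219683/108000, spread=5363/48600
Step 6: max=62060809/29160000, min=122869/60000, spread=93859/1166400
Step 7: max=3709474481/1749600000, min=199736467/97200000, spread=4568723/69984000
Step 8: max=221732435629/104976000000, min=6013618889/2916000000, spread=8387449/167961600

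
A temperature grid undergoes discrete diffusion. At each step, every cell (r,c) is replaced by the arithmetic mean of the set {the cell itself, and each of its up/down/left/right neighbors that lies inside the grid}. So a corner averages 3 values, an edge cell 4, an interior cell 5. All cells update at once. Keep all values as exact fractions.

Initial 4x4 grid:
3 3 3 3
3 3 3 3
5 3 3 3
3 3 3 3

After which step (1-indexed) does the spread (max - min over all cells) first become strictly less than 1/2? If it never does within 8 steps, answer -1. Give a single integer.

Answer: 3

Derivation:
Step 1: max=11/3, min=3, spread=2/3
Step 2: max=211/60, min=3, spread=31/60
Step 3: max=1831/540, min=3, spread=211/540
  -> spread < 1/2 first at step 3
Step 4: max=178843/54000, min=3, spread=16843/54000
Step 5: max=1596643/486000, min=13579/4500, spread=130111/486000
Step 6: max=47382367/14580000, min=817159/270000, spread=3255781/14580000
Step 7: max=1412553691/437400000, min=821107/270000, spread=82360351/437400000
Step 8: max=42117316891/13122000000, min=148306441/48600000, spread=2074577821/13122000000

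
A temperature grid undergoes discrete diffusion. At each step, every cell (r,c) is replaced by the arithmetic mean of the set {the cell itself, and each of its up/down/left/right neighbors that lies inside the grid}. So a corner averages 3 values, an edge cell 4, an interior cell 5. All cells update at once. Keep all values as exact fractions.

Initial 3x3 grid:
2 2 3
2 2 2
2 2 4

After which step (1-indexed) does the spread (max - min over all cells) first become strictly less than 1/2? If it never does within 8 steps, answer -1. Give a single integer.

Step 1: max=11/4, min=2, spread=3/4
Step 2: max=95/36, min=2, spread=23/36
Step 3: max=1061/432, min=299/144, spread=41/108
  -> spread < 1/2 first at step 3
Step 4: max=62731/25920, min=5161/2400, spread=34961/129600
Step 5: max=3675797/1555200, min=1127899/518400, spread=2921/15552
Step 6: max=218454859/93312000, min=68716453/31104000, spread=24611/186624
Step 7: max=12978911573/5598720000, min=153834433/69120000, spread=207329/2239488
Step 8: max=774542280331/335923200000, min=250903114277/111974400000, spread=1746635/26873856

Answer: 3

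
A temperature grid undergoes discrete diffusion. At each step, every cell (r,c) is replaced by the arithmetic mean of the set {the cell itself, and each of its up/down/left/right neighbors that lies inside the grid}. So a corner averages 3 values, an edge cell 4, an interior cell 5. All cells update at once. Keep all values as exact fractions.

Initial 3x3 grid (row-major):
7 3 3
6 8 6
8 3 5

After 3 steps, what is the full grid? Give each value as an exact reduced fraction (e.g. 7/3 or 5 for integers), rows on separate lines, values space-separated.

After step 1:
  16/3 21/4 4
  29/4 26/5 11/2
  17/3 6 14/3
After step 2:
  107/18 1187/240 59/12
  469/80 146/25 581/120
  227/36 323/60 97/18
After step 3:
  6031/1080 77929/14400 3529/720
  9581/1600 4031/750 37777/7200
  12637/2160 10313/1800 5621/1080

Answer: 6031/1080 77929/14400 3529/720
9581/1600 4031/750 37777/7200
12637/2160 10313/1800 5621/1080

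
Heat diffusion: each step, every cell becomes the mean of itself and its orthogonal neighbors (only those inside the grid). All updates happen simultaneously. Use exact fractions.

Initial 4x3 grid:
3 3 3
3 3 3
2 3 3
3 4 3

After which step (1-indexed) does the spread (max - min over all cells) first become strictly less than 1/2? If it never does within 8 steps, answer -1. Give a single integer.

Answer: 2

Derivation:
Step 1: max=10/3, min=11/4, spread=7/12
Step 2: max=115/36, min=23/8, spread=23/72
  -> spread < 1/2 first at step 2
Step 3: max=1357/432, min=697/240, spread=32/135
Step 4: max=16063/5184, min=6337/2160, spread=4271/25920
Step 5: max=4778113/1555200, min=190807/64800, spread=39749/311040
Step 6: max=285011147/93312000, min=5741959/1944000, spread=1879423/18662400
Step 7: max=17029363393/5598720000, min=172764883/58320000, spread=3551477/44789760
Step 8: max=1018676725187/335923200000, min=20781581869/6998400000, spread=846431819/13436928000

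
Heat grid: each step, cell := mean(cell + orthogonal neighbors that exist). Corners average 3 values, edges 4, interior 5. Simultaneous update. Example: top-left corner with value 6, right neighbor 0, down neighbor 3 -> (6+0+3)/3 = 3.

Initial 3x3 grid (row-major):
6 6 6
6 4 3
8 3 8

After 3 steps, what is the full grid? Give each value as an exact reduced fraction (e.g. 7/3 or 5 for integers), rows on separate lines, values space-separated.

After step 1:
  6 11/2 5
  6 22/5 21/4
  17/3 23/4 14/3
After step 2:
  35/6 209/40 21/4
  331/60 269/50 1159/240
  209/36 1229/240 47/9
After step 3:
  221/40 13013/2400 3673/720
  10141/1800 15643/3000 74453/14400
  11839/2160 77503/14400 2731/540

Answer: 221/40 13013/2400 3673/720
10141/1800 15643/3000 74453/14400
11839/2160 77503/14400 2731/540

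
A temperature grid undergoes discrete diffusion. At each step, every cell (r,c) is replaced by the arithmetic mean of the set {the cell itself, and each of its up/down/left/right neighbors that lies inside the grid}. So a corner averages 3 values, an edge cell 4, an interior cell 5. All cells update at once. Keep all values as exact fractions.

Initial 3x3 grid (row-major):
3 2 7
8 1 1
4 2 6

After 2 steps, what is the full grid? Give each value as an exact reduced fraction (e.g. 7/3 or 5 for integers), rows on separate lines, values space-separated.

Answer: 139/36 823/240 31/9
79/20 341/100 773/240
143/36 823/240 10/3

Derivation:
After step 1:
  13/3 13/4 10/3
  4 14/5 15/4
  14/3 13/4 3
After step 2:
  139/36 823/240 31/9
  79/20 341/100 773/240
  143/36 823/240 10/3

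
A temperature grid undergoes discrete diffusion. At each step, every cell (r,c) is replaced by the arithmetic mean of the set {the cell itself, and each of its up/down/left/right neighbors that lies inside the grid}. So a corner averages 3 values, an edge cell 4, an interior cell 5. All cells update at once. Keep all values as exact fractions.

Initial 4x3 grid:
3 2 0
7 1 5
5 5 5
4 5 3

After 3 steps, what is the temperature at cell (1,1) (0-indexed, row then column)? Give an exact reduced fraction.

Answer: 5519/1500

Derivation:
Step 1: cell (1,1) = 4
Step 2: cell (1,1) = 329/100
Step 3: cell (1,1) = 5519/1500
Full grid after step 3:
  167/48 20897/7200 1231/432
  9179/2400 5519/1500 23087/7200
  32407/7200 8227/2000 29057/7200
  4901/1080 21463/4800 4561/1080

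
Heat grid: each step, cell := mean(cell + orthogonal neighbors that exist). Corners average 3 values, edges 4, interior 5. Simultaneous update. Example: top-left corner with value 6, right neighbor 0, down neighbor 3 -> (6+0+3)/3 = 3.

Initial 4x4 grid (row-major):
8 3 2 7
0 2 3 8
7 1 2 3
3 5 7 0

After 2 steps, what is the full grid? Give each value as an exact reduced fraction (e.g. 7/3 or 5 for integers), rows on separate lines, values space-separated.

Answer: 35/9 389/120 497/120 44/9
187/60 83/25 87/25 527/120
77/20 303/100 67/20 451/120
47/12 159/40 421/120 121/36

Derivation:
After step 1:
  11/3 15/4 15/4 17/3
  17/4 9/5 17/5 21/4
  11/4 17/5 16/5 13/4
  5 4 7/2 10/3
After step 2:
  35/9 389/120 497/120 44/9
  187/60 83/25 87/25 527/120
  77/20 303/100 67/20 451/120
  47/12 159/40 421/120 121/36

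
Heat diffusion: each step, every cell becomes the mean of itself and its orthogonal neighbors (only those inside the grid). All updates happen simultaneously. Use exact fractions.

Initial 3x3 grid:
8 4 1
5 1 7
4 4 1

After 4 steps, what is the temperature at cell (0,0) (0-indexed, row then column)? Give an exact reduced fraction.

Step 1: cell (0,0) = 17/3
Step 2: cell (0,0) = 41/9
Step 3: cell (0,0) = 2443/540
Step 4: cell (0,0) = 135581/32400
Full grid after step 4:
  135581/32400 1749929/432000 39827/10800
  600643/144000 113183/30000 525643/144000
  63053/16200 1622179/432000 18601/5400

Answer: 135581/32400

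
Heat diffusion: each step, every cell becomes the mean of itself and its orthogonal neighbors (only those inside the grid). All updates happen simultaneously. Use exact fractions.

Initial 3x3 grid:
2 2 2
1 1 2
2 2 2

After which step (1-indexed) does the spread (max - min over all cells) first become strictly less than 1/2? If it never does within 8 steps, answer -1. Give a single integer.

Step 1: max=2, min=3/2, spread=1/2
Step 2: max=147/80, min=193/120, spread=11/48
  -> spread < 1/2 first at step 2
Step 3: max=217/120, min=11801/7200, spread=1219/7200
Step 4: max=171241/96000, min=723397/432000, spread=755/6912
Step 5: max=30479881/17280000, min=43734509/25920000, spread=6353/82944
Step 6: max=1819322707/1036800000, min=2645341873/1555200000, spread=53531/995328
Step 7: max=4022385827/2304000000, min=159383555681/93312000000, spread=450953/11943936
Step 8: max=6496993549163/3732480000000, min=9597090206557/5598720000000, spread=3799043/143327232

Answer: 2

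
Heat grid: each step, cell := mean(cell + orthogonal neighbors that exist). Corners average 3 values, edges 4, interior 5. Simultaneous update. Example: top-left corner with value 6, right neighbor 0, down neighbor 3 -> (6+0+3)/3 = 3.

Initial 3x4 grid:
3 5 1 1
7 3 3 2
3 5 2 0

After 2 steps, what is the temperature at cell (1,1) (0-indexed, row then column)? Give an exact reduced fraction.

Answer: 341/100

Derivation:
Step 1: cell (1,1) = 23/5
Step 2: cell (1,1) = 341/100
Full grid after step 2:
  4 151/40 271/120 16/9
  93/20 341/100 133/50 191/120
  49/12 307/80 557/240 16/9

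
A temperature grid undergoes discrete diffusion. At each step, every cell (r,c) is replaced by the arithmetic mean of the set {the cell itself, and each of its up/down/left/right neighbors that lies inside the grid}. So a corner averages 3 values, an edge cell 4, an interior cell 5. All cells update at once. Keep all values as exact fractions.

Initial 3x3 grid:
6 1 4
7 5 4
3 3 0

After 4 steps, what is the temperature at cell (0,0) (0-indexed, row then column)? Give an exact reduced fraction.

Answer: 109027/25920

Derivation:
Step 1: cell (0,0) = 14/3
Step 2: cell (0,0) = 167/36
Step 3: cell (0,0) = 1889/432
Step 4: cell (0,0) = 109027/25920
Full grid after step 4:
  109027/25920 168341/43200 30949/8640
  236713/57600 271193/72000 589639/172800
  12769/3240 621689/172800 21413/6480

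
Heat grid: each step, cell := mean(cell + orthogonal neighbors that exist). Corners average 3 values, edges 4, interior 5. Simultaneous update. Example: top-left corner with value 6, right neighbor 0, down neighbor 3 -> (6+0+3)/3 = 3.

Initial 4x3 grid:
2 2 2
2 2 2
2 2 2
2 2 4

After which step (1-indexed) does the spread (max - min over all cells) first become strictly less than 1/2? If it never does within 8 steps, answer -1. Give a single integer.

Answer: 3

Derivation:
Step 1: max=8/3, min=2, spread=2/3
Step 2: max=23/9, min=2, spread=5/9
Step 3: max=257/108, min=2, spread=41/108
  -> spread < 1/2 first at step 3
Step 4: max=30137/12960, min=2, spread=4217/12960
Step 5: max=1764349/777600, min=7279/3600, spread=38417/155520
Step 6: max=104512211/46656000, min=146597/72000, spread=1903471/9331200
Step 7: max=6199709089/2799360000, min=4435759/2160000, spread=18038617/111974400
Step 8: max=369191382851/167961600000, min=401726759/194400000, spread=883978523/6718464000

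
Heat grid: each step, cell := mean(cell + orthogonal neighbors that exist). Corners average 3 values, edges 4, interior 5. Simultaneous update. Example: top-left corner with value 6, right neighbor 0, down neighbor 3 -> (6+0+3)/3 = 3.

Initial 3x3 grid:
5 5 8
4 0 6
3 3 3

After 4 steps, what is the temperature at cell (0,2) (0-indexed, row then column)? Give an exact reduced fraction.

Answer: 573517/129600

Derivation:
Step 1: cell (0,2) = 19/3
Step 2: cell (0,2) = 181/36
Step 3: cell (0,2) = 10331/2160
Step 4: cell (0,2) = 573517/129600
Full grid after step 4:
  259771/64800 620819/144000 573517/129600
  89449/24000 43349/11250 3600539/864000
  435667/129600 3089039/864000 80807/21600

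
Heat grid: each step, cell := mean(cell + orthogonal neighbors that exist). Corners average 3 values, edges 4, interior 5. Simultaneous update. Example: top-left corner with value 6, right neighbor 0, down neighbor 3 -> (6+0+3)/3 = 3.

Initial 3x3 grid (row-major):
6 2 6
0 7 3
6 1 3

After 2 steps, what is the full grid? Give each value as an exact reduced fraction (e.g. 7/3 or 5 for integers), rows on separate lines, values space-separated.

After step 1:
  8/3 21/4 11/3
  19/4 13/5 19/4
  7/3 17/4 7/3
After step 2:
  38/9 851/240 41/9
  247/80 108/25 267/80
  34/9 691/240 34/9

Answer: 38/9 851/240 41/9
247/80 108/25 267/80
34/9 691/240 34/9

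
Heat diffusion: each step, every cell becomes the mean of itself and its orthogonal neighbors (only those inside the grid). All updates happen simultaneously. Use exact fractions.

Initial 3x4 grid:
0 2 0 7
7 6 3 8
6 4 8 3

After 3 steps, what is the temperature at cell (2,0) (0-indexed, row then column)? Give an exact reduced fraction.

Answer: 10849/2160

Derivation:
Step 1: cell (2,0) = 17/3
Step 2: cell (2,0) = 197/36
Step 3: cell (2,0) = 10849/2160
Full grid after step 3:
  2593/720 1453/400 4709/1200 217/48
  63383/14400 25867/6000 28157/6000 70573/14400
  10849/2160 4613/900 1147/225 2335/432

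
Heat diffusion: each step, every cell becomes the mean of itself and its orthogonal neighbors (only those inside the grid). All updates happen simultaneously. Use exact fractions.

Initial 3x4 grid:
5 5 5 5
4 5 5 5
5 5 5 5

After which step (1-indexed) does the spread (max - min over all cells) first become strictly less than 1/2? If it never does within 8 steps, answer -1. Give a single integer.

Step 1: max=5, min=14/3, spread=1/3
  -> spread < 1/2 first at step 1
Step 2: max=5, min=1133/240, spread=67/240
Step 3: max=5, min=10363/2160, spread=437/2160
Step 4: max=4991/1000, min=4162469/864000, spread=29951/172800
Step 5: max=16796/3375, min=37664179/7776000, spread=206761/1555200
Step 6: max=26834329/5400000, min=15095804429/3110400000, spread=14430763/124416000
Step 7: max=2142347273/432000000, min=908012258311/186624000000, spread=139854109/1492992000
Step 8: max=192548771023/38880000000, min=54564728109749/11197440000000, spread=7114543559/89579520000

Answer: 1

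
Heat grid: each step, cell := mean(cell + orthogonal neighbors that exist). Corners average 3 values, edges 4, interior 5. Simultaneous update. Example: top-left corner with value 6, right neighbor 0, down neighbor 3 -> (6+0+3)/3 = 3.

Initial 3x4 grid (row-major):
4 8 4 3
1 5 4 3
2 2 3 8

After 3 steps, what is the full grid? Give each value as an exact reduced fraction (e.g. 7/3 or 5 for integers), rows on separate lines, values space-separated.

Answer: 433/108 949/225 15589/3600 4519/1080
1381/400 7653/2000 8143/2000 10201/2400
1301/432 24343/7200 28603/7200 8983/2160

Derivation:
After step 1:
  13/3 21/4 19/4 10/3
  3 4 19/5 9/2
  5/3 3 17/4 14/3
After step 2:
  151/36 55/12 257/60 151/36
  13/4 381/100 213/50 163/40
  23/9 155/48 943/240 161/36
After step 3:
  433/108 949/225 15589/3600 4519/1080
  1381/400 7653/2000 8143/2000 10201/2400
  1301/432 24343/7200 28603/7200 8983/2160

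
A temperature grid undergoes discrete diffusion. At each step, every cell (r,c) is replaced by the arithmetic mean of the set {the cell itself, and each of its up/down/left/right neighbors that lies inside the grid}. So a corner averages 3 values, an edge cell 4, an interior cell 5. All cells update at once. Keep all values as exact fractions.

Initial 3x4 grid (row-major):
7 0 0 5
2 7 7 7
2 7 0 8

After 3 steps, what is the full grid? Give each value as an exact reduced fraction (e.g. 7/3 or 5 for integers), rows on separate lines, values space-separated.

After step 1:
  3 7/2 3 4
  9/2 23/5 21/5 27/4
  11/3 4 11/2 5
After step 2:
  11/3 141/40 147/40 55/12
  473/120 104/25 481/100 399/80
  73/18 533/120 187/40 23/4
After step 3:
  167/45 1127/300 2489/600 3179/720
  28483/7200 12527/3000 8923/2000 24157/4800
  2239/540 15599/3600 5903/1200 411/80

Answer: 167/45 1127/300 2489/600 3179/720
28483/7200 12527/3000 8923/2000 24157/4800
2239/540 15599/3600 5903/1200 411/80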